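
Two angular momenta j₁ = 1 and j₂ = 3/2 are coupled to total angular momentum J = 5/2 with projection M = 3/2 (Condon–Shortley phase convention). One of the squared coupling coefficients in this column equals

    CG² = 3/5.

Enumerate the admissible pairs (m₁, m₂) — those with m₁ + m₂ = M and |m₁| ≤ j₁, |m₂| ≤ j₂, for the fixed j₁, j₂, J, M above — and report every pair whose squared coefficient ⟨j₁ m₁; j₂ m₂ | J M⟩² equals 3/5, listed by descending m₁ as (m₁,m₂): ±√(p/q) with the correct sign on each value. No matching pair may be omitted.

Admissible pairs with m₁+m₂ = M = 3/2: (0,3/2), (1,1/2)
  (m₁,m₂)=(1,1/2): CG² = 3/5, CG = +√(3/5)   ← matches the target
  (m₁,m₂)=(0,3/2): CG² = 2/5, CG = +√(2/5)
Pairs with CG² = 3/5: (1,1/2): +√(3/5)

(1,1/2): +√(3/5)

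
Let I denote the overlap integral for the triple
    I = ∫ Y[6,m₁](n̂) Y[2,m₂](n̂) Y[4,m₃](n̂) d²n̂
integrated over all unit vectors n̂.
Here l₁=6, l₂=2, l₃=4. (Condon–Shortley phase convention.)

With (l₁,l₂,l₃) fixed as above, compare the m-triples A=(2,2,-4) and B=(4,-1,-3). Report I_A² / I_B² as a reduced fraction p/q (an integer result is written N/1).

l's match ⇒ only the (l;m) 3-j factors differ between A and B.
A: triangle coeff Δ(6,2,4) = 1/6435; Σ_t [4,4]: t=4:+1/967680 = 1/967680; (3j)²=1/6435 [(6 2 4; 2 2 -4)], sign=+1
B: triangle coeff Δ(6,2,4) = 1/6435; Σ_t [1,1]: t=1:−1/30240 = -1/30240; (3j)²=16/429 [(6 2 4; 4 -1 -3)], sign=+1
I_A²/I_B² = (1/6435)/(16/429) = 1/240

1/240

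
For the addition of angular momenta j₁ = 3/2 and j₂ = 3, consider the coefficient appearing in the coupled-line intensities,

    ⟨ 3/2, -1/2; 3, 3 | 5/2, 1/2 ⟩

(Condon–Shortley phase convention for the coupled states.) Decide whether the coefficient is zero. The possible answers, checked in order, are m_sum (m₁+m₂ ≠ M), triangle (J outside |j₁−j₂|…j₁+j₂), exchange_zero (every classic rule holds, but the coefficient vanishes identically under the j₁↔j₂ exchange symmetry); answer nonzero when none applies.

m-sum: m₁+m₂ = -1/2+3 = 5/2, M = 1/2  ✗ ⇒ coefficient is 0

m_sum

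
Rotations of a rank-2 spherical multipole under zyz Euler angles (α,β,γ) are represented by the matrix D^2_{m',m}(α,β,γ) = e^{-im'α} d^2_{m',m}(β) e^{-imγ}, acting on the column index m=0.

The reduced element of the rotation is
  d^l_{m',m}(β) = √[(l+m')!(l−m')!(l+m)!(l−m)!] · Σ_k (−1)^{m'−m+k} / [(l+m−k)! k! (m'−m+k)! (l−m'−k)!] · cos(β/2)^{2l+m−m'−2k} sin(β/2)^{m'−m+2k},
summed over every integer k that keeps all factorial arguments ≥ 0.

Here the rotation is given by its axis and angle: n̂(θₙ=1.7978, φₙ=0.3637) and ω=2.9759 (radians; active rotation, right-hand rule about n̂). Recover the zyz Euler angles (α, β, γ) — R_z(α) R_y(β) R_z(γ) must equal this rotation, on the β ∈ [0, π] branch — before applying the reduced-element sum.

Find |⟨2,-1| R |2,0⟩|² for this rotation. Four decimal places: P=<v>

P=0.2536

Axis–angle → zyz. n̂ = (sinθₙcosφₙ, sinθₙsinφₙ, cosθₙ) = (+0.910610, +0.346608, -0.225059), ω = 2.9759.
R = I cosω + sinω [n̂]ₓ + (1−cosω) n̂n̂ᵀ gives
  R = [+0.660761, +0.664048, -0.349907; +0.589807, -0.747675, -0.305138; -0.464243, -0.004754, -0.885695]
β = atan2(√(R₁₃²+R₂₃²), R₃₃) = 2.658785; α = atan2(R₂₃, R₁₃) mod 2π = 3.858752; γ = atan2(R₃₂, −R₃₁) mod 2π = 6.272945
First d^2_{-1,0}(β=2.6588), then the phase factors e^{-i(-1)α} and e^{-i(0)γ}:
With c≡cos(β/2)=0.239066 and s≡sin(β/2)=0.971003, N=[1·6·2·2]^{1/2}=4.898979
The bounds max(0,m−m')=1 and min(l+m,l−m')=2 give 2 terms
  k=1: (−1)^0·4.8990/(2)·0.2391^3·0.9710^1 = +0.032497
  k=2: (−1)^1·4.8990/(2)·0.2391^1·0.9710^3 = -0.536112
d^2_{-1,0}(2.6588) = +0.032497 -0.536112 = -0.503615
|D^2_{-1,0}|² = |d^2_{-1,0}(β)|² = (-0.503615)² = 0.253628 (the z-rotation phases have unit modulus)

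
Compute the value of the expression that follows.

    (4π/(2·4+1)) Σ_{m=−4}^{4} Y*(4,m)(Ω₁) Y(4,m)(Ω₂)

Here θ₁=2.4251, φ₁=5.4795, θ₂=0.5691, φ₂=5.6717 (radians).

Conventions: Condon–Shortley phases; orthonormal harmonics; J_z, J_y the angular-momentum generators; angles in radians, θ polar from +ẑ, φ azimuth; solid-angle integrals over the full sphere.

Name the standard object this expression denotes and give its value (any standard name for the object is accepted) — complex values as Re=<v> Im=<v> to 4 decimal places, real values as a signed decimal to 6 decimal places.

This sum is the spherical-harmonic addition theorem: it equals the Legendre polynomial P_l(cos γ) of the angle γ between the two directions.
Expand P_4 via completeness: Σ_{m} conj(Y_{4,m}) at Ω₁ times Y_{4,m} at Ω₂ —
  [-4]  conj(Y_{4,-4})(Ω₁) = (-0.082104, 0.006017) ; Y_{4,-4}(Ω₂) = (-0.028645, 0.023915) ; Δ = (0.002208, -0.002136)
  [-3]  conj(Y_{4,-3})(Ω₁) = (0.199143, 0.178409) ; Y_{4,-3}(Ω₂) = (-0.043000, 0.159291) ; Δ = (-0.036982, 0.024050)
  [-2]  conj(Y_{4,-2})(Ω₁) = (-0.015727, -0.429796) ; Y_{4,-2}(Ω₂) = (0.131361, 0.362308) ; Δ = (0.153653, -0.062156)
  [-1]  conj(Y_{4,-1})(Ω₁) = (-0.159498, 0.165441) ; Y_{4,-1}(Ω₂) = (0.345929, 0.242542) ; Δ = (-0.095302, 0.018546)
  [+0]  conj(Y_{4,0})(Ω₁) = (-0.290004, -0.000000) ; Y_{4,0}(Ω₂) = (-0.070251, 0.000000) ; Δ = (0.020373, 0.000000)
  [+1]  conj(Y_{4,1})(Ω₁) = (0.159498, 0.165441) ; Y_{4,1}(Ω₂) = (-0.345929, 0.242542) ; Δ = (-0.095302, -0.018546)
  [+2]  conj(Y_{4,2})(Ω₁) = (-0.015727, 0.429796) ; Y_{4,2}(Ω₂) = (0.131361, -0.362308) ; Δ = (0.153653, 0.062156)
  [+3]  conj(Y_{4,3})(Ω₁) = (-0.199143, 0.178409) ; Y_{4,3}(Ω₂) = (0.043000, 0.159291) ; Δ = (-0.036982, -0.024050)
  [+4]  conj(Y_{4,4})(Ω₁) = (-0.082104, -0.006017) ; Y_{4,4}(Ω₂) = (-0.028645, -0.023915) ; Δ = (0.002208, 0.002136)
Σ over m = (0.067527, 0.000000); ×(4π/9) → (0.094286, 0.000000). Real part: 0.094286

Legendre polynomial (addition theorem), +0.094286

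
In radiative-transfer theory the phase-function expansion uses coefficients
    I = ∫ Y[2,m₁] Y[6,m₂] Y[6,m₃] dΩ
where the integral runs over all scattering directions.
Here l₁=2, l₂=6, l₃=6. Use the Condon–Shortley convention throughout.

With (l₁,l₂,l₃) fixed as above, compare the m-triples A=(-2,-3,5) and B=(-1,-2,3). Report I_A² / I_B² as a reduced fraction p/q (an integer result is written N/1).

11/15

Same 2,6,6: normalisation and zero-m 3j drop out of the ratio.
A: Δ: 2! 2! 10! / 15! → 1/90090; sum: t=2:+1/1451520 = 1/1451520; 3j²(2 6 6; -2 -3 5) = Δ·Π!·Σ² = 1/91  (sign -1)
B: Δ: 2! 2! 10! / 15! → 1/90090; sum: t=1:−1/60480 t=2:+1/161280 = -1/96768; 3j²(2 6 6; -1 -2 3) = Δ·Π!·Σ² = 15/1001  (sign +1)
I_A²/I_B² = (1/91)/(15/1001) = 11/15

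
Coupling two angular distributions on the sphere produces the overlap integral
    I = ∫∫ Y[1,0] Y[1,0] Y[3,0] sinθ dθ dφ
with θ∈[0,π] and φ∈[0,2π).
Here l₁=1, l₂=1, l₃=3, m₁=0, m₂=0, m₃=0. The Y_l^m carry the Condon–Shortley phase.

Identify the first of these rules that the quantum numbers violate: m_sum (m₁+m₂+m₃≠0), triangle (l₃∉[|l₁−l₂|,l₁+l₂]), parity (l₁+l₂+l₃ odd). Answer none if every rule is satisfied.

triangle

m₁+m₂+m₃ = 0 + 0 + 0 = 0  ✓
triangle: need |l₁−l₂| ≤ l₃ ≤ l₁+l₂ = [0,2]; l₃=3 is outside  ✗
parity: l₁+l₂+l₃ = 5 is odd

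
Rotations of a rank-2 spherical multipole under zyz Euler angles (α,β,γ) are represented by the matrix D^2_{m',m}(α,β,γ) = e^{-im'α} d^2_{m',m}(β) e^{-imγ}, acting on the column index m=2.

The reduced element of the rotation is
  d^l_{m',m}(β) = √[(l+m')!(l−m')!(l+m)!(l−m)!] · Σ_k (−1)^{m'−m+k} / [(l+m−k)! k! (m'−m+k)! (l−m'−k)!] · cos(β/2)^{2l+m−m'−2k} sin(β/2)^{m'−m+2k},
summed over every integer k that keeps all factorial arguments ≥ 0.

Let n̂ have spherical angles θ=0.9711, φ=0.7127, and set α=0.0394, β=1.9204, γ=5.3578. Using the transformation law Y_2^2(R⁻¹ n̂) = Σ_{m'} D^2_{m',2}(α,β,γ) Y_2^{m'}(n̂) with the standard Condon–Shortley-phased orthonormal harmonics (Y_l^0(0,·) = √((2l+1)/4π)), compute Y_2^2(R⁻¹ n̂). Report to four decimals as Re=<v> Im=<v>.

Need the full column D^2_{m',2} for m'=−2..2 at α=0.0394, β=1.9204, γ=5.3578.
cos(β/2)=0.573356, sin(β/2)=0.819306
d^2_{-2,2}: single k=4 term ⇒ +0.450594;  D = -0.158216+0.421903i
d^2_{-1,2}: single k=3 term ⇒ +0.630657;  D = -0.198009+0.598766i
d^2_{0,2}: single k=2 term ⇒ +0.540527;  D = -0.149364+0.519480i
d^2_{1,2}: single k=1 term ⇒ +0.308851;  D = -0.073587+0.299957i
d^2_{2,2}: single k=0 term ⇒ +0.108068;  D = -0.021594+0.105889i
Y_2^{m'}(θ=0.9711,φ=0.7127) and Σ D·Y over m':
  (-0.1582+0.4219i)·(+0.0381-0.2605i)  (-0.1980+0.5988i)·(+0.2723-0.2354i)  (-0.1494+0.5195i)·(-0.0140+0.0000i)  (-0.0736+0.3000i)·(-0.2723-0.2354i)  (-0.0216+0.1059i)·(+0.0381+0.2605i)
Y_2^2(R⁻¹ n̂) = +0.255176+0.193736i

Re=0.2552 Im=0.1937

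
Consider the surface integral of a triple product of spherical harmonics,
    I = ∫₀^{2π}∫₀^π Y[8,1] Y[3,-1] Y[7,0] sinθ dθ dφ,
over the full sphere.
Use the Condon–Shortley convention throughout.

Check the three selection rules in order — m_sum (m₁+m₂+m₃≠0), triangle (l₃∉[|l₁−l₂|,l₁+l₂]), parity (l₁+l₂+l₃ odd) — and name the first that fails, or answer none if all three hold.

m₁+m₂+m₃ = 1 − 1 + 0 = 0  ✓
triangle: |8−3|=5 ≤ l₃=7 ≤ 8+3=11  ✓
parity: l₁+l₂+l₃ = 18 is even  ✓

none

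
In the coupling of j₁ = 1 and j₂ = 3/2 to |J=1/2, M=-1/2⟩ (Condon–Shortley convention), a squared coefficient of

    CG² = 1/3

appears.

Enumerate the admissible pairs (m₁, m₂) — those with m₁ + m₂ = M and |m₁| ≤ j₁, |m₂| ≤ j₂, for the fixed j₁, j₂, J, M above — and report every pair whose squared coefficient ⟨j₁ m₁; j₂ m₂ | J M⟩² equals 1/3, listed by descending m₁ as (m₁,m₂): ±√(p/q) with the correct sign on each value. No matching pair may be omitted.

(0,-1/2): −√(1/3)

Admissible pairs with m₁+m₂ = M = -1/2: (-1,1/2), (0,-1/2), (1,-3/2)
  (m₁,m₂)=(1,-3/2): CG² = 1/2, CG = +√(1/2)
  (m₁,m₂)=(0,-1/2): CG² = 1/3, CG = −√(1/3)   ← matches the target
  (m₁,m₂)=(-1,1/2): CG² = 1/6, CG = +√(1/6)
Pairs with CG² = 1/3: (0,-1/2): −√(1/3)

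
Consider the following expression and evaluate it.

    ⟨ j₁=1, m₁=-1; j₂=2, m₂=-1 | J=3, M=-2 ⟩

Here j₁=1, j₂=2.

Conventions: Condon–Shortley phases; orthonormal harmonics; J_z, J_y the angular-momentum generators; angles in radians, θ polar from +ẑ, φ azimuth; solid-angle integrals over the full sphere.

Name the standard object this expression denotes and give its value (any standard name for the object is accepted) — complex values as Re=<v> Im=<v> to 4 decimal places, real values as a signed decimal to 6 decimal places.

This is a Clebsch–Gordan (vector-coupling) coefficient.
j₁+j₂−J=0  J+j₁−j₂=2  J−j₁+j₂=4  j₁+j₂+J+1=7
(j₁±m₁, j₂±m₂, J±M) = (0,2,1,3,1,5)
P² = 96
sum k=0..0:
  [0] +1/12 = 1/12
S = 1/12
C² = P²·S² = 2/3 ; C = +0.816497

Clebsch–Gordan coefficient, +√(2/3) ≈ +0.816497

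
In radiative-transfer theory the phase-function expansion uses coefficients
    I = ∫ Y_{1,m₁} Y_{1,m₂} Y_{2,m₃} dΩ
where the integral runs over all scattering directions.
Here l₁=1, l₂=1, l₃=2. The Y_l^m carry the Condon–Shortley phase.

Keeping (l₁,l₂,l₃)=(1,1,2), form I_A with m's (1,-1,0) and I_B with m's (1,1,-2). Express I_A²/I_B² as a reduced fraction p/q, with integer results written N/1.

Shared (l₁,l₂,l₃)=(1,1,2): N and (l;000)² cancel in I_A²/I_B².
A: Δ = 0!·2!·2!/5! = 1/30; Racah Σ t=0..0: t=0:+1/4 = 1/4; ⇒ 3j(1 1 2; 1 -1 0)² = 1/30, sgn +1
B: Δ = 0!·2!·2!/5! = 1/30; Racah Σ t=0..0: t=0:+1/4 = 1/4; ⇒ 3j(1 1 2; 1 1 -2)² = 1/5, sgn +1
I_A²/I_B² = (1/30)/(1/5) = 1/6

1/6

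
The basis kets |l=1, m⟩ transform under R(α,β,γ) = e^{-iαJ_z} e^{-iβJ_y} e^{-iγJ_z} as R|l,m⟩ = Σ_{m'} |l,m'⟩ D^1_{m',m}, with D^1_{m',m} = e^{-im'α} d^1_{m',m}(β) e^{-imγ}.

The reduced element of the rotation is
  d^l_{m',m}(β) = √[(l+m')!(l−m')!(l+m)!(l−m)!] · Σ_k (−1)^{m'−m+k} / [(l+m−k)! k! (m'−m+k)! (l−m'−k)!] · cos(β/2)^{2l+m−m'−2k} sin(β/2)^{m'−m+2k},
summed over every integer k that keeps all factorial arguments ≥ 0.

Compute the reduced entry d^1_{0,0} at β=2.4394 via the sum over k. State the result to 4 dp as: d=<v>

d=-0.7634

d^1_{0,0}(β=2.4394) via the finite sum:
Half-angle: c=0.343927, s=0.938996. N=√(1·1·1·1)=1.000000
k∈{0,1} keeps every argument non-negative
  k=0: (−1)^0·1.0000/(1)·0.3439^2·0.9390^0 = +0.118286
  k=1: (−1)^1·1.0000/(1)·0.3439^0·0.9390^2 = -0.881714
d^1_{0,0}(2.4394) = +0.118286 -0.881714 = -0.763428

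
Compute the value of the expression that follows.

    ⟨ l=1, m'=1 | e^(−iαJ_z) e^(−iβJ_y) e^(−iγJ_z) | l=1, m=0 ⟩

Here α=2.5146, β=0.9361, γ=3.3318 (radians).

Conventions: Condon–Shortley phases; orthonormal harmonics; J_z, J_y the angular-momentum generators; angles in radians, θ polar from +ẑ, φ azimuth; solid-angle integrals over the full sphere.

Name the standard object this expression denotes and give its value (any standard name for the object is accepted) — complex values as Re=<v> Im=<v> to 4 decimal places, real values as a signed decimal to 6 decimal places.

Wigner D-matrix element, Re=0.4611 Im=0.3341

This is a Wigner D-matrix element — the rotation-matrix element ⟨l m'| R(α,β,γ) |l m⟩ in the angular-momentum basis.
First d^1_{1,0}(β=0.9361), then the phase factors e^{-i(1)α} and e^{-i(0)γ}:
With c≡cos(β/2)=0.892450 and s≡sin(β/2)=0.451147, N=[2·1·1·1]^{1/2}=1.414214
k: max(0,(0)−(1))=0 … min(1+(0),1−(1))=0
  k=0: (−1)^1·1.4142/(1)·0.8924^1·0.4511^1 = -0.569399
d^1_{1,0}(0.9361) = -0.569399
Phases: e^{-i·(1)·2.5146}=-0.809796-0.586712i, e^{-i·(0)·3.3318}=+1.000000+0.000000i ⇒ D=+0.461097+0.334073i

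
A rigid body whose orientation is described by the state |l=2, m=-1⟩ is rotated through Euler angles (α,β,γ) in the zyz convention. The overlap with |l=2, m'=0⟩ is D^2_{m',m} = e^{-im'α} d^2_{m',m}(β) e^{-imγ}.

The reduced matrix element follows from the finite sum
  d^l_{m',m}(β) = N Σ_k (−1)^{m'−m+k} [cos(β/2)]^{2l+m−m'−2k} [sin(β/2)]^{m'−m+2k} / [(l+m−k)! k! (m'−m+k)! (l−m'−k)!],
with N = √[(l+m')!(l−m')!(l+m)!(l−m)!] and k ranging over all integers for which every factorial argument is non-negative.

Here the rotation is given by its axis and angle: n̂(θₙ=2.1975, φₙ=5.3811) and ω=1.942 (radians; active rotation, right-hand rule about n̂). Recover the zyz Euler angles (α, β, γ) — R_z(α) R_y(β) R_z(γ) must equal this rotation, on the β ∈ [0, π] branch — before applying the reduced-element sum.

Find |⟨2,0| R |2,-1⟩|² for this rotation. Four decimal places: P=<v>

Axis–angle → zyz. n̂ = (sinθₙcosφₙ, sinθₙsinφₙ, cosθₙ) = (+0.502158, -0.635516, -0.586478), ω = 1.9420.
R = I cosω + sinω [n̂]ₓ + (1−cosω) n̂n̂ᵀ gives
  R = [-0.019106, +0.111644, -0.993565; -0.981424, +0.187646, +0.039957; +0.190899, +0.975871, +0.105985]
β = atan2(√(R₁₃²+R₂₃²), R₃₃) = 1.464612; α = atan2(R₂₃, R₁₃) mod 2π = 3.101398; γ = atan2(R₃₂, −R₃₁) mod 2π = 1.763976
D^2_{0,-1}(3.1014,1.4646,1.7640) = e^{-i·0·3.1014}·d^2_{0,-1}(1.4646)·e^{-i·-1·1.7640}. Compute d first:
c=cos(1.464612/2)=0.743635, s=sin(1.464612/2)=0.668586; N=√[2·2·1·6]=4.898979
Admissible k: 0..1 (factorial args all ≥0)
  k=0: (−1)^1·4.8990/(2)·0.7436^3·0.6686^1 = -0.673460
  k=1: (−1)^2·4.8990/(2)·0.7436^1·0.6686^3 = +0.544387
d^2_{0,-1}(1.4646) = -0.673460 +0.544387 = -0.129073
|D^2_{0,-1}|² = |d^2_{0,-1}(β)|² = (-0.129073)² = 0.016660 (the z-rotation phases have unit modulus)

P=0.0167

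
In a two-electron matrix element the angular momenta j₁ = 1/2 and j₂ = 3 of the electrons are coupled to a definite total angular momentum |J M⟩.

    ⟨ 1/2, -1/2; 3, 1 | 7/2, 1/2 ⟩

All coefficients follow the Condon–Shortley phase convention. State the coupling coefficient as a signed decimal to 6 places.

√[8·0!1!6!/8! · 0!1!4!2!4!3!] = √(6912/7)
  +(−1)^0/∏(0,0,1,4,0,2)! = 1/48  (running 1/48)
⟨..|..⟩ = √(6912/7)·(1/48) = +0.654654

+√(3/7) ≈ +0.654654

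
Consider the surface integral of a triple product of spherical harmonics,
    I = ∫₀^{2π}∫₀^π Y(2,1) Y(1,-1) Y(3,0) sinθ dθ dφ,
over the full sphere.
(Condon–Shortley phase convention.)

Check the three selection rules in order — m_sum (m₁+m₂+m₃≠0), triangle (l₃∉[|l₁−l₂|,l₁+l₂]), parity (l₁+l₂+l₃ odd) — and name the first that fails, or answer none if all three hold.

none

azimuthal sum: 1 − 1 + 0 = 0  ✓
1 ≤ 3 ≤ 3 (triangle on l)  ✓
L = 2 + 1 + 3 = 6 (even)  ✓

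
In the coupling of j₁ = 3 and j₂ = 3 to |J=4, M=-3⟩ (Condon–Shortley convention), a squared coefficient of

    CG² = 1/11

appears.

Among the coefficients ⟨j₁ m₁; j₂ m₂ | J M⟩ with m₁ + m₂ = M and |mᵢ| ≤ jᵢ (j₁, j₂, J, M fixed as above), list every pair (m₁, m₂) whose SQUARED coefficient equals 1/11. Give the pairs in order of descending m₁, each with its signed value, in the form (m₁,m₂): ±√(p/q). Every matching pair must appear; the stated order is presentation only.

Admissible pairs with m₁+m₂ = M = -3: (-3,0), (-2,-1), (-1,-2), (0,-3)
  (m₁,m₂)=(0,-3): CG² = 9/22, CG = +√(9/22)
  (m₁,m₂)=(-1,-2): CG² = 1/11, CG = −√(1/11)   ← matches the target
  (m₁,m₂)=(-2,-1): CG² = 1/11, CG = −√(1/11)   ← matches the target
  (m₁,m₂)=(-3,0): CG² = 9/22, CG = +√(9/22)
Pairs with CG² = 1/11: (-1,-2): −√(1/11); (-2,-1): −√(1/11)

(-1,-2): −√(1/11); (-2,-1): −√(1/11)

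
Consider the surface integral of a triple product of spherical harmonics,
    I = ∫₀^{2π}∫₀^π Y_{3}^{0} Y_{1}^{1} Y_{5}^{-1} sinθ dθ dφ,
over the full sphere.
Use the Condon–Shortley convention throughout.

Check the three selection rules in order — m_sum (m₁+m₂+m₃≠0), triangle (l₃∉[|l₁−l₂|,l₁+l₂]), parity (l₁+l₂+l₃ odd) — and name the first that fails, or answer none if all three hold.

m₁+m₂+m₃ = 0 + 1 − 1 = 0  ✓
triangle: need |l₁−l₂| ≤ l₃ ≤ l₁+l₂ = [2,4]; l₃=5 is outside  ✗
parity: l₁+l₂+l₃ = 9 is odd

triangle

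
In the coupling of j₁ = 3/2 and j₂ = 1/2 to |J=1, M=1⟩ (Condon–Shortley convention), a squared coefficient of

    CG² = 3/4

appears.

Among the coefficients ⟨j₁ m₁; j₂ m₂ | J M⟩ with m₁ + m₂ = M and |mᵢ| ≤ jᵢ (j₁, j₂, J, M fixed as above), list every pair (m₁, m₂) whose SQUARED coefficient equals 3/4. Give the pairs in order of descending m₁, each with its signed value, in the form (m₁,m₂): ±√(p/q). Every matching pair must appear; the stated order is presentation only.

Admissible pairs with m₁+m₂ = M = 1: (1/2,1/2), (3/2,-1/2)
  (m₁,m₂)=(3/2,-1/2): CG² = 3/4, CG = +√(3/4)   ← matches the target
  (m₁,m₂)=(1/2,1/2): CG² = 1/4, CG = −√(1/4)
Pairs with CG² = 3/4: (3/2,-1/2): +√(3/4)

(3/2,-1/2): +√(3/4)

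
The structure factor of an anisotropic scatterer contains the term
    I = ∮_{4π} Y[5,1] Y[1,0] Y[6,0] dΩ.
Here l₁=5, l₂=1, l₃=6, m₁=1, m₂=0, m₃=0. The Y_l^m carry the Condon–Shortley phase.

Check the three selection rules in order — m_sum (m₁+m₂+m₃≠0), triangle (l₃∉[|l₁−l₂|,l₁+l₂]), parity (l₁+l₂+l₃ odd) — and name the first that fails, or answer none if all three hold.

m₁+m₂+m₃ = 1 + 0 + 0 = 1  ✗
triangle: |5−1|=4 ≤ l₃=6 ≤ 5+1=6
parity: l₁+l₂+l₃ = 12 is even

m_sum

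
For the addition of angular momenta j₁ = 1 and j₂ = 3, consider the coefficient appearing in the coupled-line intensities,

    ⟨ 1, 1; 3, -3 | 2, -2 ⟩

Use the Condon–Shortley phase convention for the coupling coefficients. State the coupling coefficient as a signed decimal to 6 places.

+√(5/7) ≈ +0.845154

triangle: 2!×0!×4!/7! = 48/5040
(j±m)!: 2!×0!×0!×6!×0!×4! = 34560
prefactor² = (2J+1)×Δ×N² = 11520/7
  k=0: +1/(0!×2!×0!×0!×0!×4!) = 1/48
Σ = 1/48  ⇒  CG² = 11520/7×(1/48)² = 5/7
CG = +√(5/7) = +0.845154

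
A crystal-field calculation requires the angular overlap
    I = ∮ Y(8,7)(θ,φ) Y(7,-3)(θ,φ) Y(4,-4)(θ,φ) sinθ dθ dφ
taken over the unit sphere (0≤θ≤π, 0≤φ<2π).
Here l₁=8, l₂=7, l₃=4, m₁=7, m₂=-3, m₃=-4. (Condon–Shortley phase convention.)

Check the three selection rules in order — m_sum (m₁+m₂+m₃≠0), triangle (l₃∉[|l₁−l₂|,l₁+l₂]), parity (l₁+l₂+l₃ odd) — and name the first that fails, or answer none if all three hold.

parity

m₁+m₂+m₃ = 7 − 3 − 4 = 0  ✓
triangle: |8−7|=1 ≤ l₃=4 ≤ 8+7=15  ✓
parity: l₁+l₂+l₃ = 19 is odd  ✗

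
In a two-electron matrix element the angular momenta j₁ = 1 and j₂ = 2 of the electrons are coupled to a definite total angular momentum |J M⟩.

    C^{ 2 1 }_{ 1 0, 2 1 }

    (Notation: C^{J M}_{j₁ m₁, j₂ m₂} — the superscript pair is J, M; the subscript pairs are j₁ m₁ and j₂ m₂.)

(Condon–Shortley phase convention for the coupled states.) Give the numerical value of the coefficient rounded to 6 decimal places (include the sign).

j₁+j₂−J=1  J+j₁−j₂=1  J−j₁+j₂=3  j₁+j₂+J+1=6
(j₁±m₁, j₂±m₂, J±M) = (1,1,3,1,3,1)
P² = 3/2
sum k=0..1:
  [0] +1/6 = 1/6
  [1] −1/2 = -1/2
S = -1/3
C² = P²·S² = 1/6 ; C = -0.408248

-0.408248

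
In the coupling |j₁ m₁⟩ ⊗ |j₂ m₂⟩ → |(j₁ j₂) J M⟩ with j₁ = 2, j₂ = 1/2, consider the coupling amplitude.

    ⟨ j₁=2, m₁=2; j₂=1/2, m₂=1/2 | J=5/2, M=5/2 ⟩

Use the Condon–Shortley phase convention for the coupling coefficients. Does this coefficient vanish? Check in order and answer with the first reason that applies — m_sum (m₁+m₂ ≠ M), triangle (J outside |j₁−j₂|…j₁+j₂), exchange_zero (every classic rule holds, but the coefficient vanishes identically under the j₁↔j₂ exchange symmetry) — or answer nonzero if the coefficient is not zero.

m-sum: m₁+m₂ = 2+1/2 = 5/2, M = 5/2  ✓
triangle: |j₁−j₂| = 3/2 ≤ J = 5/2 ≤ j₁+j₂ = 5/2  ✓
exchange: j₁≠j₂ or m₁≠m₂ — the exchange symmetry imposes no constraint here
value check: CG = +1 = +1.000000 ≠ 0

nonzero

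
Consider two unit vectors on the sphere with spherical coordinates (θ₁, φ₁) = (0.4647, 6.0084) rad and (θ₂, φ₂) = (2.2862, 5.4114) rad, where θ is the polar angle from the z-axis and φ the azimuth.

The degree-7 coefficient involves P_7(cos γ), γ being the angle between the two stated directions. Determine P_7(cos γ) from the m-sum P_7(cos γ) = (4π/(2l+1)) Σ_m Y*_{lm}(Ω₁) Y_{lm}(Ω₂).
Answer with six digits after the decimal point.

Expand P_7 via completeness: Σ_{m} conj(Y_{7,m}) at Ω₁ times Y_{7,m} at Ω₂ —
  term(m=-7) = -0.00006 - 0.00011j   from Y*(Ω₁)=-0.00063 - 0.00170j, Y(Ω₂)=0.06868 - 0.01255j
  term(m=-6) = 0.00278 + 0.00131j   from Y*(Ω₁)=-0.00105 - 0.01351j, Y(Ω₂)=-0.11246 + 0.19718j
  term(m=-5) = -0.02541 + 0.00401j   from Y*(Ω₁)=0.01218 - 0.06108j, Y(Ω₂)=-0.14295 - 0.38744j
  term(m=-4) = 0.05778 - 0.05421j   from Y*(Ω₁)=0.08884 - 0.17419j, Y(Ω₂)=0.38125 + 0.13725j
  term(m=-3) = -0.00462 + 0.02065j   from Y*(Ω₁)=0.28117 - 0.30398j, Y(Ω₂)=-0.04419 + 0.02567j
  term(m=-2) = 0.06519 + 0.16476j   from Y*(Ω₁)=0.44125 - 0.27027j, Y(Ω₂)=-0.05887 + 0.33733j
  term(m=-1) = -0.02853 - 0.01939j   from Y*(Ω₁)=0.15726 - 0.04433j, Y(Ω₂)=-0.13586 - 0.16163j
  term(m=+0) = 0.12092 + 0.00000j   from Y*(Ω₁)=-0.42101 + 0.00000j, Y(Ω₂)=-0.28722 + 0.00000j
  term(m=+1) = -0.02853 + 0.01939j   from Y*(Ω₁)=-0.15726 - 0.04433j, Y(Ω₂)=0.13586 - 0.16163j
  term(m=+2) = 0.06519 - 0.16476j   from Y*(Ω₁)=0.44125 + 0.27027j, Y(Ω₂)=-0.05887 - 0.33733j
  term(m=+3) = -0.00462 - 0.02065j   from Y*(Ω₁)=-0.28117 - 0.30398j, Y(Ω₂)=0.04419 + 0.02567j
  term(m=+4) = 0.05778 + 0.05421j   from Y*(Ω₁)=0.08884 + 0.17419j, Y(Ω₂)=0.38125 - 0.13725j
  term(m=+5) = -0.02541 - 0.00401j   from Y*(Ω₁)=-0.01218 - 0.06108j, Y(Ω₂)=0.14295 - 0.38744j
  term(m=+6) = 0.00278 - 0.00131j   from Y*(Ω₁)=-0.00105 + 0.01351j, Y(Ω₂)=-0.11246 - 0.19718j
  term(m=+7) = -0.00006 + 0.00011j   from Y*(Ω₁)=0.00063 - 0.00170j, Y(Ω₂)=-0.06868 - 0.01255j
Accumulated sum 0.25519 + 0.00000j; after 4π/(2l+1) scaling, 0.21378 + 0.00000j ⇒ P_7 = 0.213784

0.213784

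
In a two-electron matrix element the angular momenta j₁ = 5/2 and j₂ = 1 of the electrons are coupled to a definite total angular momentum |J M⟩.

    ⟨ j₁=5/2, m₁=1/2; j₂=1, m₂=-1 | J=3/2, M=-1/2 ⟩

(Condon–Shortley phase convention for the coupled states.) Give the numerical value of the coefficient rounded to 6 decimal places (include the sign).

+√(1/5) = +0.447214

√[4·2!3!0!/6! · 3!2!0!2!1!2!] = √(16/5)
  +(−1)^0/∏(0,2,2,0,1,0)! = 1/4  (running 1/4)
⟨..|..⟩ = √(16/5)·(1/4) = +0.447214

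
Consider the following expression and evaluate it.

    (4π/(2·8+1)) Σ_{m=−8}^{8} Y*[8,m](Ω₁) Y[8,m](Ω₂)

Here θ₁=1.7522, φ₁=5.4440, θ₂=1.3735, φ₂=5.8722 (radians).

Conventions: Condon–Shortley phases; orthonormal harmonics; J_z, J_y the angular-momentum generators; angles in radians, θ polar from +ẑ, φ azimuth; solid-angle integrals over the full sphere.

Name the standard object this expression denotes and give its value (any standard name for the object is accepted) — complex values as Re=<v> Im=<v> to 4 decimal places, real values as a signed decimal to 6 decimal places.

This sum is the spherical-harmonic addition theorem: it equals the Legendre polynomial P_l(cos γ) of the angle γ between the two directions.
Expand P_8 via completeness: Σ_{m} conj(Y_{8,m}) at Ω₁ times Y_{8,m} at Ω₂ —
  m=-8: (0.41037 - 0.18835j) × (-0.43595 - 0.06423j) = -0.19100 + 0.05575j  (running Σ = -0.19100 + 0.05575j)
  m=-7: (-0.30397 - 0.13171j) × (-0.34008 + 0.09218j) = 0.11551 + 0.01677j  (running Σ = -0.07549 + 0.07253j)
  m=-6: (-0.05532 - 0.16543j) × (0.11063 - 0.08868j) = -0.02079 - 0.01340j  (running Σ = -0.09628 + 0.05913j)
  m=-5: (-0.16751 + 0.29498j) × (0.16303 - 0.31001j) = 0.06414 + 0.10002j  (running Σ = -0.03214 + 0.15915j)
  m=-4: (-0.06886 + 0.01505j) × (-0.00222 + 0.03025j) = -0.00030 - 0.00212j  (running Σ = -0.03244 + 0.15703j)
  m=-3: (0.26712 + 0.19233j) × (0.11015 + 0.31356j) = -0.03088 + 0.10494j  (running Σ = -0.06332 + 0.26198j)
  m=-2: (0.00243 + 0.02249j) × (0.01372 + 0.01476j) = -0.00030 + 0.00034j  (running Σ = -0.06362 + 0.26232j)
  m=-1: (0.21485 - 0.23930j) × (-0.29407 - 0.12816j) = -0.09385 + 0.04284j  (running Σ = -0.15747 + 0.30516j)
  m=0: (0.00840 + 0.00000j) × (-0.03498 + 0.00000j) = -0.00029 + 0.00000j  (running Σ = -0.15776 + 0.30516j)
  m=1: (-0.21485 - 0.23930j) × (0.29407 - 0.12816j) = -0.09385 - 0.04284j  (running Σ = -0.25161 + 0.26232j)
  m=2: (0.00243 - 0.02249j) × (0.01372 - 0.01476j) = -0.00030 - 0.00034j  (running Σ = -0.25191 + 0.26198j)
  m=3: (-0.26712 + 0.19233j) × (-0.11015 + 0.31356j) = -0.03088 - 0.10494j  (running Σ = -0.28279 + 0.15703j)
  m=4: (-0.06886 - 0.01505j) × (-0.00222 - 0.03025j) = -0.00030 + 0.00212j  (running Σ = -0.28309 + 0.15915j)
  m=5: (0.16751 + 0.29498j) × (-0.16303 - 0.31001j) = 0.06414 - 0.10002j  (running Σ = -0.21895 + 0.05913j)
  m=6: (-0.05532 + 0.16543j) × (0.11063 + 0.08868j) = -0.02079 + 0.01340j  (running Σ = -0.23974 + 0.07253j)
  m=7: (0.30397 - 0.13171j) × (0.34008 + 0.09218j) = 0.11551 - 0.01677j  (running Σ = -0.12423 + 0.05575j)
  m=8: (0.41037 + 0.18835j) × (-0.43595 + 0.06423j) = -0.19100 - 0.05575j  (running Σ = -0.31523 + 0.00000j)
Total Σ_m = -0.31523 + 0.00000j. Multiply by 0.739198: -0.23302 + 0.00000j. P_8(cos γ) = -0.233019

Legendre polynomial (addition theorem), -0.233019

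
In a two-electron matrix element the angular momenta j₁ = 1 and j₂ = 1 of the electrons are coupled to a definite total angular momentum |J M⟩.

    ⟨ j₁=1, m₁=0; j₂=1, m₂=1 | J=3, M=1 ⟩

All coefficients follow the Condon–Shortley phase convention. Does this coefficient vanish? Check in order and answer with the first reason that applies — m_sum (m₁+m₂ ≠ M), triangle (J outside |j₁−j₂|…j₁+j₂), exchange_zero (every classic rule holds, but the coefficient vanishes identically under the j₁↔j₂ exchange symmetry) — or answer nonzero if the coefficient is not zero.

m-sum: m₁+m₂ = 0+1 = 1, M = 1  ✓
triangle: need |j₁−j₂| ≤ J ≤ j₁+j₂, i.e. J ∈ [0, 2]; J = 3 is outside ✗ ⇒ coefficient is 0

triangle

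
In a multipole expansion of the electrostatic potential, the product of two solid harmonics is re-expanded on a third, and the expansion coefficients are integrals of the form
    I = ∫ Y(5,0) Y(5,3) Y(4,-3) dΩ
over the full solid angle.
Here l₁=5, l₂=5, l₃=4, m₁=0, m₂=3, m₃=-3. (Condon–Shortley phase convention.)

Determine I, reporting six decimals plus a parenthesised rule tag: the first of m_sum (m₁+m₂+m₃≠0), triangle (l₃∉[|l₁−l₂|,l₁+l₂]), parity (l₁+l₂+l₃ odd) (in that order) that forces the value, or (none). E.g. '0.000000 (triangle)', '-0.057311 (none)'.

0.130198 (none)

m-sum 0 ✓  L=14 even ✓  0≤4≤10 ✓
Π(2lᵢ+1) = 11×11×9 = 1089
triangle coeff Δ(5,5,4) = 1/3153150
Σ_t [1,5]: t=1:−1/69120 t=2:+1/1728 t=3:−1/576 t=4:+1/1728 t=5:−1/69120 = -7/11520
(3j)²=2/143 [(5 5 4; 0 0 0)], sign=-1
Σ_t [4,5]: t=4:+1/6912 t=5:−1/17280 = 1/11520
(3j)²=2/143 [(5 5 4; 0 3 -3)], sign=-1
⇒ 4πI² = 36/169
I = (+1)√(36/169/(4π)) = 0.13019760
No selection rule forces the value: the integral is nonzero (none).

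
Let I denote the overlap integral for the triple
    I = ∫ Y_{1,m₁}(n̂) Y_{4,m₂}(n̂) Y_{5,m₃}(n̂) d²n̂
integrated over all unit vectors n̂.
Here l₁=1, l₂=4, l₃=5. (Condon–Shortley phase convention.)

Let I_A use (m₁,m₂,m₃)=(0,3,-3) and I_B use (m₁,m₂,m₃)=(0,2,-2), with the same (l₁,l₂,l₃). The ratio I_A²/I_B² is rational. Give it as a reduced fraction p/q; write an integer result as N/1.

Same 1,4,5: normalisation and zero-m 3j drop out of the ratio.
A: Δ: 0! 2! 8! / 11! → 1/495; sum: t=0:+1/5040 = 1/5040; 3j²(1 4 5; 0 3 -3) = Δ·Π!·Σ² = 16/495  (sign +1)
B: Δ: 0! 2! 8! / 11! → 1/495; sum: t=0:+1/1440 = 1/1440; 3j²(1 4 5; 0 2 -2) = Δ·Π!·Σ² = 7/165  (sign -1)
I_A²/I_B² = (16/495)/(7/165) = 16/21

16/21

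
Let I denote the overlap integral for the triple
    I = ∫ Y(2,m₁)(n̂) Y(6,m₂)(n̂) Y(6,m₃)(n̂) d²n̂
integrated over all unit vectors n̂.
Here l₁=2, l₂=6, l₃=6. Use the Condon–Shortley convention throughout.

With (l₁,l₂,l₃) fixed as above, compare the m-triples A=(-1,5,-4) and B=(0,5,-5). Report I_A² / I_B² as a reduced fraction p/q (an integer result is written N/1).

27/11

Same 2,6,6: normalisation and zero-m 3j drop out of the ratio.
A: Δ: 2! 2! 10! / 15! → 1/90090; sum: t=1:−1/7257600 t=2:+1/725760 = 1/806400; 3j²(2 6 6; -1 5 -4) = Δ·Π!·Σ² = 27/910  (sign +1)
B: Δ: 2! 2! 10! / 15! → 1/90090; sum: t=1:−1/3628800 t=2:+1/1451520 = 1/2419200; 3j²(2 6 6; 0 5 -5) = Δ·Π!·Σ² = 11/910  (sign -1)
I_A²/I_B² = (27/910)/(11/910) = 27/11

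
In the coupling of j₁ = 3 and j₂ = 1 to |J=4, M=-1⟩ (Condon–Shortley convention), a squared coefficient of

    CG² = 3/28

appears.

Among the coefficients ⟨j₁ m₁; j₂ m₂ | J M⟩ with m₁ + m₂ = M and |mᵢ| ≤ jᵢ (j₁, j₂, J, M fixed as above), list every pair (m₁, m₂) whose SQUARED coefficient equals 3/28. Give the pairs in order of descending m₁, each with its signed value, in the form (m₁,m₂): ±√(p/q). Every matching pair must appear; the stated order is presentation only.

(-2,1): +√(3/28)

Admissible pairs with m₁+m₂ = M = -1: (-2,1), (-1,0), (0,-1)
  (m₁,m₂)=(0,-1): CG² = 5/14, CG = +√(5/14)
  (m₁,m₂)=(-1,0): CG² = 15/28, CG = +√(15/28)
  (m₁,m₂)=(-2,1): CG² = 3/28, CG = +√(3/28)   ← matches the target
Pairs with CG² = 3/28: (-2,1): +√(3/28)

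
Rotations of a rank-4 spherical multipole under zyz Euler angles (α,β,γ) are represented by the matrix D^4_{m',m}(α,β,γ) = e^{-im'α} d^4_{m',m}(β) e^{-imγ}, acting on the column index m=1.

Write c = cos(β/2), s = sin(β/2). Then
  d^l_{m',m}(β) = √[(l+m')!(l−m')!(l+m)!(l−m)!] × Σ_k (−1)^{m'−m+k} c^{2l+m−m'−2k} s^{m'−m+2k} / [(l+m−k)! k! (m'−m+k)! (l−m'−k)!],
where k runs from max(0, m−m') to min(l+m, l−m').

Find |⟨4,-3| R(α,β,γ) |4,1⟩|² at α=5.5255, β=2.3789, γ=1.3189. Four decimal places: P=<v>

P=0.2648

D^4_{-3,1}(5.5255,2.3789,1.3189) = e^{-i·-3·5.5255}·d^4_{-3,1}(2.3789)·e^{-i·1·1.3189}. Compute d first:
c=cos(2.378900/2)=0.372170, s=sin(2.378900/2)=0.928164; N=√[1·5040·120·6]=1904.940944
k: max(0,(1)−(-3))=4 … min(4+(1),4−(-3))=5
  k=4: (−1)^0·1904.9409/(144)·0.3722^4·0.9282^4 = +0.188359
  k=5: (−1)^1·1904.9409/(240)·0.3722^2·0.9282^6 = -0.702916
d^4_{-3,1}(2.3789) = +0.188359 -0.702916 = -0.514557
|D^4_{-3,1}|² = |d^4_{-3,1}(β)|² = (-0.514557)² = 0.264769 (the z-rotation phases have unit modulus)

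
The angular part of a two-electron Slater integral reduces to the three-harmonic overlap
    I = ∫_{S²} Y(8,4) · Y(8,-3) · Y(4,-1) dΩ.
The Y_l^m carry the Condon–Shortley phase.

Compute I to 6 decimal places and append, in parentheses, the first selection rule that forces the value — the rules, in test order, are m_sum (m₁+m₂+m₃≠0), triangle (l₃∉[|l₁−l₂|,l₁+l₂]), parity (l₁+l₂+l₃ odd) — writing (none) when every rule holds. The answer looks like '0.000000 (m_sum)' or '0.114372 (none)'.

Checks pass: Σm=0; 20 even; l₃=4∈[0,16].
(2·8+1)(2·8+1)(2·4+1) = 2601
Δ: 12! 4! 4! / 21! → 1/185175900
sum: t=4:+1/557383680 t=5:−1/21772800 t=6:+1/8294400 t=7:−1/21772800 t=8:+1/557383680 = 1/30965760
3j²(8 8 4; 0 0 0) = Δ·Π!·Σ² = 36/4199  (sign +1)
sum: t=1:−1/5748019200 t=2:+1/174182400 t=3:−1/52254720 t=4:+1/139345920 = -7/1094860800
3j²(8 8 4; 4 -3 -1) = Δ·Π!·Σ² = 147/16796  (sign +1)
combine: 4πI² = 2601·36/4199·147/16796 = 11907/61009
take √, sign +1: I = 0.12462331
No selection rule forces the value: the integral is nonzero (none).

0.124623 (none)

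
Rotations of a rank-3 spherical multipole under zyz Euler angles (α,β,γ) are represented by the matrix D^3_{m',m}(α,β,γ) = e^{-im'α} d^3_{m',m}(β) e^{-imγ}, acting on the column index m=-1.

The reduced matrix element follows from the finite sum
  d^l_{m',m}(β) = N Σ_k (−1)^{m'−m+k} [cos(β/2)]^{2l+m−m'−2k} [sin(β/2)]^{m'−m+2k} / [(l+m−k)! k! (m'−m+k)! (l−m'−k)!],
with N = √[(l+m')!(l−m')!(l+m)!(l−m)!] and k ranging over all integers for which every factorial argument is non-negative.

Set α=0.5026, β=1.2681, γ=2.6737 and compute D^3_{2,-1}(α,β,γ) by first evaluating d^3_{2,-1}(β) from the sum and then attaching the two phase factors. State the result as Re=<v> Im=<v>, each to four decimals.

Re=0.0489 Im=-0.4993

Split into d^3_{2,-1}(β=1.2681) × two z-phases.
c=cos(1.268100/2)=0.805635, s=sin(1.268100/2)=0.592412; N=√[120·1·2·24]=75.894664
The bounds max(0,m−m')=0 and min(l+m,l−m')=1 give 2 terms
  k=0: (−1)^3·75.8947/(12)·0.8056^3·0.5924^3 = -0.687570
  k=1: (−1)^4·75.8947/(24)·0.8056^1·0.5924^5 = +0.185891
d^3_{2,-1}(1.2681) = -0.687570 +0.185891 = -0.501679
Attach z-rotation phases: D = e^{-i(2)(0.5026)}·(-0.501679)·e^{-i(-1)(2.6737)} = +0.048938-0.499287i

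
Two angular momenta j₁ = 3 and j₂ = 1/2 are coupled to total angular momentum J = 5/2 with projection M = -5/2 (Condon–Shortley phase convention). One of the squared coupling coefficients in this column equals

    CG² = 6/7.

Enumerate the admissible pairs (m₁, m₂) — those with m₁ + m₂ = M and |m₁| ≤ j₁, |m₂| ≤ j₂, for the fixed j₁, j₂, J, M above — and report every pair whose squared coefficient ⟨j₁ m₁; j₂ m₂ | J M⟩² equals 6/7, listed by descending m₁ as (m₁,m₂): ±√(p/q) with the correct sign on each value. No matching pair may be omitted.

Admissible pairs with m₁+m₂ = M = -5/2: (-3,1/2), (-2,-1/2)
  (m₁,m₂)=(-2,-1/2): CG² = 1/7, CG = +√(1/7)
  (m₁,m₂)=(-3,1/2): CG² = 6/7, CG = −√(6/7)   ← matches the target
Pairs with CG² = 6/7: (-3,1/2): −√(6/7)

(-3,1/2): −√(6/7)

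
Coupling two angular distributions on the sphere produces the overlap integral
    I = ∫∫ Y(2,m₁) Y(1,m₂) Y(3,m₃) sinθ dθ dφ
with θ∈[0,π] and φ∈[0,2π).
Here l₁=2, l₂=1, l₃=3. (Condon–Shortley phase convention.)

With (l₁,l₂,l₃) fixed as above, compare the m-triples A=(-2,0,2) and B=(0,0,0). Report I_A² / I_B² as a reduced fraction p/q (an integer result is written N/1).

5/9

Shared (l₁,l₂,l₃)=(2,1,3): N and (l;000)² cancel in I_A²/I_B².
A: Δ = 0!·4!·2!/7! = 1/105; Racah Σ t=0..0: t=0:+1/24 = 1/24; ⇒ 3j(2 1 3; -2 0 2)² = 1/21, sgn -1
B: Δ = 0!·4!·2!/7! = 1/105; Racah Σ t=0..0: t=0:+1/4 = 1/4; ⇒ 3j(2 1 3; 0 0 0)² = 3/35, sgn -1
I_A²/I_B² = (1/21)/(3/35) = 5/9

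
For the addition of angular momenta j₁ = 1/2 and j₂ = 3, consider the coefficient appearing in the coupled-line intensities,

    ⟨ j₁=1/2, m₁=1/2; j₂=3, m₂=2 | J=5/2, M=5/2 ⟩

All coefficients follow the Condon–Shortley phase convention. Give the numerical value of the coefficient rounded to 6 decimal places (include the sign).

triangle: 1!*0!*5!/7! = 120/5040
(j±m)!: 1!*0!*5!*1!*5!*0! = 14400
prefactor² = (2J+1)*Δ*N² = 14400/7
  k=0: +1/(0!*1!*0!*5!*0!*0!) = 1/120
Σ = 1/120  ⇒  CG² = 14400/7*(1/120)² = 1/7
CG = +√(1/7) = +0.377964

+√(1/7) ≈ +0.377964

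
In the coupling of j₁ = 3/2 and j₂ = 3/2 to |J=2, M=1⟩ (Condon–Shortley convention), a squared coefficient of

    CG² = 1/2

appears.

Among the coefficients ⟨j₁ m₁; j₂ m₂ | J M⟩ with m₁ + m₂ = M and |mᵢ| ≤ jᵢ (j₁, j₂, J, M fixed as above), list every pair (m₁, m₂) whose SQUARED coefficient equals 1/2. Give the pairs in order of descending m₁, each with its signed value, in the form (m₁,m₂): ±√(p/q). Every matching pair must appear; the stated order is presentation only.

Admissible pairs with m₁+m₂ = M = 1: (-1/2,3/2), (1/2,1/2), (3/2,-1/2)
  (m₁,m₂)=(3/2,-1/2): CG² = 1/2, CG = +√(1/2)   ← matches the target
  (m₁,m₂)=(1/2,1/2): CG² = 0/1, CG = 0
  (m₁,m₂)=(-1/2,3/2): CG² = 1/2, CG = −√(1/2)   ← matches the target
Pairs with CG² = 1/2: (3/2,-1/2): +√(1/2); (-1/2,3/2): −√(1/2)

(3/2,-1/2): +√(1/2); (-1/2,3/2): −√(1/2)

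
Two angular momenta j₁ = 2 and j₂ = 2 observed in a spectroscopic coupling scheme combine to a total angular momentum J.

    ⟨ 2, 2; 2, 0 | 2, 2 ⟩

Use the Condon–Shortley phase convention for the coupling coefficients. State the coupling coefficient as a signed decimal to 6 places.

+0.534522  (= +√(2/7))

j₁+j₂−J=2  J+j₁−j₂=2  J−j₁+j₂=2  j₁+j₂+J+1=7
(j₁±m₁, j₂±m₂, J±M) = (4,0,2,2,4,0)
P² = 128/7
sum k=0..0:
  [0] +1/8 = 1/8
S = 1/8
C² = P²·S² = 2/7 ; C = +0.534522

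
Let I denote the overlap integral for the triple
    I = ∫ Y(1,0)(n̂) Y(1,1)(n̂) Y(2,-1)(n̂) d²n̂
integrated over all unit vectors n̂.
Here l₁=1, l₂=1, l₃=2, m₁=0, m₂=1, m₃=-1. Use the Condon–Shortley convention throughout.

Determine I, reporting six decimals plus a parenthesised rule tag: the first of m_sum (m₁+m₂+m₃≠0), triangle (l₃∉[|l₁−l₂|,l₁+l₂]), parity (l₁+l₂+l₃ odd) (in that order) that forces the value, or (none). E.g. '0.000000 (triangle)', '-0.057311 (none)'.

m-sum 0 ✓  L=4 even ✓  0≤2≤2 ✓
Π(2lᵢ+1) = 3×3×5 = 45
triangle coeff Δ(1,1,2) = 1/30
Σ_t [0,0]: t=0:+1/1 = 1/1
(3j)²=2/15 [(1 1 2; 0 0 0)], sign=+1
Σ_t [0,0]: t=0:+1/2 = 1/2
(3j)²=1/10 [(1 1 2; 0 1 -1)], sign=-1
⇒ 4πI² = 3/5
I = (-1)√(3/5/(4π)) = -0.21850969
No selection rule forces the value: the integral is nonzero (none).

-0.218510 (none)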